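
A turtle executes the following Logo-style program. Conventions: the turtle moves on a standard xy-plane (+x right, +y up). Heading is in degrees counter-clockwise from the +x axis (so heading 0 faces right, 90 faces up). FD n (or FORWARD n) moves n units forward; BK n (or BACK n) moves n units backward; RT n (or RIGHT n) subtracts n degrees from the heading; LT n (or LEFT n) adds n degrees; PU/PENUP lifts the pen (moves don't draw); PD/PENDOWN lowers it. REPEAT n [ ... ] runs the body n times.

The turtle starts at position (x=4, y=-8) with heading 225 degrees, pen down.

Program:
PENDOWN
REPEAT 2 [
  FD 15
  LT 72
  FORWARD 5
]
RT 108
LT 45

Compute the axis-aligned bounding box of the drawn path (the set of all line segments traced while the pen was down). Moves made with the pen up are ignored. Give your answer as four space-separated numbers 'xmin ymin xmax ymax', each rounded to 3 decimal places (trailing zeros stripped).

Answer: -6.607 -36.427 7.412 -8

Derivation:
Executing turtle program step by step:
Start: pos=(4,-8), heading=225, pen down
PD: pen down
REPEAT 2 [
  -- iteration 1/2 --
  FD 15: (4,-8) -> (-6.607,-18.607) [heading=225, draw]
  LT 72: heading 225 -> 297
  FD 5: (-6.607,-18.607) -> (-4.337,-23.062) [heading=297, draw]
  -- iteration 2/2 --
  FD 15: (-4.337,-23.062) -> (2.473,-36.427) [heading=297, draw]
  LT 72: heading 297 -> 9
  FD 5: (2.473,-36.427) -> (7.412,-35.645) [heading=9, draw]
]
RT 108: heading 9 -> 261
LT 45: heading 261 -> 306
Final: pos=(7.412,-35.645), heading=306, 4 segment(s) drawn

Segment endpoints: x in {-6.607, -4.337, 2.473, 4, 7.412}, y in {-36.427, -35.645, -23.062, -18.607, -8}
xmin=-6.607, ymin=-36.427, xmax=7.412, ymax=-8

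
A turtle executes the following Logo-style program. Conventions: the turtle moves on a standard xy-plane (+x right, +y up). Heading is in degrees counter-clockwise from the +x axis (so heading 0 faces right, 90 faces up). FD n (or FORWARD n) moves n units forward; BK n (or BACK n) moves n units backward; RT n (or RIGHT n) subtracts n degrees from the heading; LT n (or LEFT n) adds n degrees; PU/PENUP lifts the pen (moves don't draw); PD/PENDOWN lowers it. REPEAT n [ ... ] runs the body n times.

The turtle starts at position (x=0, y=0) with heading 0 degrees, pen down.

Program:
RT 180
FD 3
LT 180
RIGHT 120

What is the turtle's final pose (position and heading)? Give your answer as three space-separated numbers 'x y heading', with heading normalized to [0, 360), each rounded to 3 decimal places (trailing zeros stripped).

Executing turtle program step by step:
Start: pos=(0,0), heading=0, pen down
RT 180: heading 0 -> 180
FD 3: (0,0) -> (-3,0) [heading=180, draw]
LT 180: heading 180 -> 0
RT 120: heading 0 -> 240
Final: pos=(-3,0), heading=240, 1 segment(s) drawn

Answer: -3 0 240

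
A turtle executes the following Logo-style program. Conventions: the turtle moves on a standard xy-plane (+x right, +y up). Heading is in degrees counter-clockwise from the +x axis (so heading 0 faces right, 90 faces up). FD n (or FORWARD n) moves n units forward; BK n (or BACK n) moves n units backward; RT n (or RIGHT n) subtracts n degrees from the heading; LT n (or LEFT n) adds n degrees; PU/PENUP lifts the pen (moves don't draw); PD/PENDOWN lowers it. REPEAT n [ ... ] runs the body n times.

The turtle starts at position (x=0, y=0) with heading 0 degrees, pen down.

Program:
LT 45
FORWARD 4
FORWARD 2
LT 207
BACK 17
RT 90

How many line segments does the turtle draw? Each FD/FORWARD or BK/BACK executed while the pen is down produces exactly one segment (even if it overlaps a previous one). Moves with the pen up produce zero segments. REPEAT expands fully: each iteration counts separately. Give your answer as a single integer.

Executing turtle program step by step:
Start: pos=(0,0), heading=0, pen down
LT 45: heading 0 -> 45
FD 4: (0,0) -> (2.828,2.828) [heading=45, draw]
FD 2: (2.828,2.828) -> (4.243,4.243) [heading=45, draw]
LT 207: heading 45 -> 252
BK 17: (4.243,4.243) -> (9.496,20.411) [heading=252, draw]
RT 90: heading 252 -> 162
Final: pos=(9.496,20.411), heading=162, 3 segment(s) drawn
Segments drawn: 3

Answer: 3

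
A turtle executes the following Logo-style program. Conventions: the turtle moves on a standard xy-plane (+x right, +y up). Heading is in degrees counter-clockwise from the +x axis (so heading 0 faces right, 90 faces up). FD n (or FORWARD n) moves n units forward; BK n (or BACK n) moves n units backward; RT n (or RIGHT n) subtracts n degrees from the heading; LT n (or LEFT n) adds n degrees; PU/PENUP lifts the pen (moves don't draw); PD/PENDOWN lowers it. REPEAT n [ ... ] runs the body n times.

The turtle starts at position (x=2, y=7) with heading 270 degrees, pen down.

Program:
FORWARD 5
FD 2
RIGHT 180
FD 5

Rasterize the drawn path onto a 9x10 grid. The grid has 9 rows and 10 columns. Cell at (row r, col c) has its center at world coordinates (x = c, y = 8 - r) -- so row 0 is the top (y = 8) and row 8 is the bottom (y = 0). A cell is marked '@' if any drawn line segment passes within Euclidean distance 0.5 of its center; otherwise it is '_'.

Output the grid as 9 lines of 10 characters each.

Answer: __________
__@_______
__@_______
__@_______
__@_______
__@_______
__@_______
__@_______
__@_______

Derivation:
Segment 0: (2,7) -> (2,2)
Segment 1: (2,2) -> (2,0)
Segment 2: (2,0) -> (2,5)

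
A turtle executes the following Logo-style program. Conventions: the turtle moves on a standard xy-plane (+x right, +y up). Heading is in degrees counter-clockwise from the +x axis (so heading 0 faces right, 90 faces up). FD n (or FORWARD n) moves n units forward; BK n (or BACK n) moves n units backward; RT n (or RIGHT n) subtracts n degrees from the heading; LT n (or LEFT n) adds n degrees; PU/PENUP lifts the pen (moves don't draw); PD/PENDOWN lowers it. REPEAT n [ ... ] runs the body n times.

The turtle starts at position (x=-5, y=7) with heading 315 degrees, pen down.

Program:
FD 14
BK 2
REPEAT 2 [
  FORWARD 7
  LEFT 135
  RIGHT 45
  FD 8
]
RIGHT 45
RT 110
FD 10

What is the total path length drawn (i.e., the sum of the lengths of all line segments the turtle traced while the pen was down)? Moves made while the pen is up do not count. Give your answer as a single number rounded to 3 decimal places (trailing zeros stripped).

Executing turtle program step by step:
Start: pos=(-5,7), heading=315, pen down
FD 14: (-5,7) -> (4.899,-2.899) [heading=315, draw]
BK 2: (4.899,-2.899) -> (3.485,-1.485) [heading=315, draw]
REPEAT 2 [
  -- iteration 1/2 --
  FD 7: (3.485,-1.485) -> (8.435,-6.435) [heading=315, draw]
  LT 135: heading 315 -> 90
  RT 45: heading 90 -> 45
  FD 8: (8.435,-6.435) -> (14.092,-0.778) [heading=45, draw]
  -- iteration 2/2 --
  FD 7: (14.092,-0.778) -> (19.042,4.172) [heading=45, draw]
  LT 135: heading 45 -> 180
  RT 45: heading 180 -> 135
  FD 8: (19.042,4.172) -> (13.385,9.828) [heading=135, draw]
]
RT 45: heading 135 -> 90
RT 110: heading 90 -> 340
FD 10: (13.385,9.828) -> (22.782,6.408) [heading=340, draw]
Final: pos=(22.782,6.408), heading=340, 7 segment(s) drawn

Segment lengths:
  seg 1: (-5,7) -> (4.899,-2.899), length = 14
  seg 2: (4.899,-2.899) -> (3.485,-1.485), length = 2
  seg 3: (3.485,-1.485) -> (8.435,-6.435), length = 7
  seg 4: (8.435,-6.435) -> (14.092,-0.778), length = 8
  seg 5: (14.092,-0.778) -> (19.042,4.172), length = 7
  seg 6: (19.042,4.172) -> (13.385,9.828), length = 8
  seg 7: (13.385,9.828) -> (22.782,6.408), length = 10
Total = 56

Answer: 56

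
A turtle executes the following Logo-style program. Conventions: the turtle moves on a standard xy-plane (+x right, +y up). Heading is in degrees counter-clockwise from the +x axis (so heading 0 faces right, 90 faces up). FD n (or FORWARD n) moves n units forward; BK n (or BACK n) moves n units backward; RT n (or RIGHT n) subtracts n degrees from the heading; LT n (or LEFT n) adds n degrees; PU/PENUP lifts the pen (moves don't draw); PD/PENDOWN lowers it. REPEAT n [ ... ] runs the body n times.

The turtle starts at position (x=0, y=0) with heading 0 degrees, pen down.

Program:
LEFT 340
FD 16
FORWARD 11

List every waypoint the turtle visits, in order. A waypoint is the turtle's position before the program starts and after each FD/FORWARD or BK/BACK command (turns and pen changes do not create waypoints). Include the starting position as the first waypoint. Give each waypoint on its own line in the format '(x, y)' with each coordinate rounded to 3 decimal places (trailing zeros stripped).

Answer: (0, 0)
(15.035, -5.472)
(25.372, -9.235)

Derivation:
Executing turtle program step by step:
Start: pos=(0,0), heading=0, pen down
LT 340: heading 0 -> 340
FD 16: (0,0) -> (15.035,-5.472) [heading=340, draw]
FD 11: (15.035,-5.472) -> (25.372,-9.235) [heading=340, draw]
Final: pos=(25.372,-9.235), heading=340, 2 segment(s) drawn
Waypoints (3 total):
(0, 0)
(15.035, -5.472)
(25.372, -9.235)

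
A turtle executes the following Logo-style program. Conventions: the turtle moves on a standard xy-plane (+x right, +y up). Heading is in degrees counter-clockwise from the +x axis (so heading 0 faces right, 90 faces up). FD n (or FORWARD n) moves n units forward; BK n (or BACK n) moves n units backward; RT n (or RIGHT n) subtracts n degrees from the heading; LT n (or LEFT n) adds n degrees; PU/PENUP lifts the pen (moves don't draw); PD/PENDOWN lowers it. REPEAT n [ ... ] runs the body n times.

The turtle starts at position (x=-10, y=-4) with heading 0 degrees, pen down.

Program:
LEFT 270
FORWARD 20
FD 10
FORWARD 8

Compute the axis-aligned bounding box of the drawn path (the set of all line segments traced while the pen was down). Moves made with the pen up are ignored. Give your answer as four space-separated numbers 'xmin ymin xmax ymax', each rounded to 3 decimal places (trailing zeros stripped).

Answer: -10 -42 -10 -4

Derivation:
Executing turtle program step by step:
Start: pos=(-10,-4), heading=0, pen down
LT 270: heading 0 -> 270
FD 20: (-10,-4) -> (-10,-24) [heading=270, draw]
FD 10: (-10,-24) -> (-10,-34) [heading=270, draw]
FD 8: (-10,-34) -> (-10,-42) [heading=270, draw]
Final: pos=(-10,-42), heading=270, 3 segment(s) drawn

Segment endpoints: x in {-10, -10, -10, -10}, y in {-42, -34, -24, -4}
xmin=-10, ymin=-42, xmax=-10, ymax=-4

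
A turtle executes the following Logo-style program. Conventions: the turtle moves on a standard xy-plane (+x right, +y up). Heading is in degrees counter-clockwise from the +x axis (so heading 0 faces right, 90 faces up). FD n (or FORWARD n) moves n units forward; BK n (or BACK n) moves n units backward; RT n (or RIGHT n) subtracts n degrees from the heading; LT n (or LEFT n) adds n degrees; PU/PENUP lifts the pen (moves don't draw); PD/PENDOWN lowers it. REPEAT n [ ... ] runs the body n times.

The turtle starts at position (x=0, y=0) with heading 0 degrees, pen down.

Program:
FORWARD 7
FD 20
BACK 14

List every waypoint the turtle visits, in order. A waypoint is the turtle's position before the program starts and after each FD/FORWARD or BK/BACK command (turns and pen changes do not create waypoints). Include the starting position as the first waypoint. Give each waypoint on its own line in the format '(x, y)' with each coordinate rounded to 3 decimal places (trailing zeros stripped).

Answer: (0, 0)
(7, 0)
(27, 0)
(13, 0)

Derivation:
Executing turtle program step by step:
Start: pos=(0,0), heading=0, pen down
FD 7: (0,0) -> (7,0) [heading=0, draw]
FD 20: (7,0) -> (27,0) [heading=0, draw]
BK 14: (27,0) -> (13,0) [heading=0, draw]
Final: pos=(13,0), heading=0, 3 segment(s) drawn
Waypoints (4 total):
(0, 0)
(7, 0)
(27, 0)
(13, 0)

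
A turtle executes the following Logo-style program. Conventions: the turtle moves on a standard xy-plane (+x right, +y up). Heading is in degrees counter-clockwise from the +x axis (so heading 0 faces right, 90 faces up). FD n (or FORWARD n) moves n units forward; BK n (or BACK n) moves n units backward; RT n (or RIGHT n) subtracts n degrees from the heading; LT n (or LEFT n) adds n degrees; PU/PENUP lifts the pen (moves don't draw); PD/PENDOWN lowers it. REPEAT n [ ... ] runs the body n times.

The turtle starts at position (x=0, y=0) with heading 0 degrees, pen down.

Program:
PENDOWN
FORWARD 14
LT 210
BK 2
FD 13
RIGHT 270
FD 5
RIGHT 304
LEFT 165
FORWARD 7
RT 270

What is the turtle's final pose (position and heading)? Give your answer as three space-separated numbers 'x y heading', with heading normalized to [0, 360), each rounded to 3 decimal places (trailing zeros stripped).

Answer: 0.355 -7.551 251

Derivation:
Executing turtle program step by step:
Start: pos=(0,0), heading=0, pen down
PD: pen down
FD 14: (0,0) -> (14,0) [heading=0, draw]
LT 210: heading 0 -> 210
BK 2: (14,0) -> (15.732,1) [heading=210, draw]
FD 13: (15.732,1) -> (4.474,-5.5) [heading=210, draw]
RT 270: heading 210 -> 300
FD 5: (4.474,-5.5) -> (6.974,-9.83) [heading=300, draw]
RT 304: heading 300 -> 356
LT 165: heading 356 -> 161
FD 7: (6.974,-9.83) -> (0.355,-7.551) [heading=161, draw]
RT 270: heading 161 -> 251
Final: pos=(0.355,-7.551), heading=251, 5 segment(s) drawn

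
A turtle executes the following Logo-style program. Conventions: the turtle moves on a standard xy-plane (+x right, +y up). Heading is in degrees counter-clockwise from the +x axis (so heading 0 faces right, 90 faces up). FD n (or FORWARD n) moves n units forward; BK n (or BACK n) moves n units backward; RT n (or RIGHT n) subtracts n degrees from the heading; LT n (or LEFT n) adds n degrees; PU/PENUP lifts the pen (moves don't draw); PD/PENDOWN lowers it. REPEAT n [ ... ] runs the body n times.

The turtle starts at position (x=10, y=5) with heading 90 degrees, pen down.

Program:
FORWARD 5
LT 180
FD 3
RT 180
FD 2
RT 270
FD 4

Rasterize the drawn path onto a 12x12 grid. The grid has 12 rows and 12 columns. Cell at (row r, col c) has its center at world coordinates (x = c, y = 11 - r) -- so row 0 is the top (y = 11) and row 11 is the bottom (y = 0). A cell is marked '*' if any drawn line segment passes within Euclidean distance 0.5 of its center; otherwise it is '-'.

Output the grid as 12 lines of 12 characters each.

Segment 0: (10,5) -> (10,10)
Segment 1: (10,10) -> (10,7)
Segment 2: (10,7) -> (10,9)
Segment 3: (10,9) -> (6,9)

Answer: ------------
----------*-
------*****-
----------*-
----------*-
----------*-
----------*-
------------
------------
------------
------------
------------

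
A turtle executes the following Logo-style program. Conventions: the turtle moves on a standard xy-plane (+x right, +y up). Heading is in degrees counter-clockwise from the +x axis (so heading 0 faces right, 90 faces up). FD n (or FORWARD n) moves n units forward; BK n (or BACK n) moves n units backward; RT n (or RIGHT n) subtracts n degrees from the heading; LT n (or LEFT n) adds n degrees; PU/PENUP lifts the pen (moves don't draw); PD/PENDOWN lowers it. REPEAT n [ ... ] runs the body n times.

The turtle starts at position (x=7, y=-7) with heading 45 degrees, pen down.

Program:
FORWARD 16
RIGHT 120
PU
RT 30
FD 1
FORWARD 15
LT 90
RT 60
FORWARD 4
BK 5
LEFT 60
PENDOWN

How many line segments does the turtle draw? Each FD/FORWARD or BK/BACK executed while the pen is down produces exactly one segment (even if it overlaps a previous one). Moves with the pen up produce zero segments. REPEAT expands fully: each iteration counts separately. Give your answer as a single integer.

Executing turtle program step by step:
Start: pos=(7,-7), heading=45, pen down
FD 16: (7,-7) -> (18.314,4.314) [heading=45, draw]
RT 120: heading 45 -> 285
PU: pen up
RT 30: heading 285 -> 255
FD 1: (18.314,4.314) -> (18.055,3.348) [heading=255, move]
FD 15: (18.055,3.348) -> (14.173,-11.141) [heading=255, move]
LT 90: heading 255 -> 345
RT 60: heading 345 -> 285
FD 4: (14.173,-11.141) -> (15.208,-15.005) [heading=285, move]
BK 5: (15.208,-15.005) -> (13.914,-10.175) [heading=285, move]
LT 60: heading 285 -> 345
PD: pen down
Final: pos=(13.914,-10.175), heading=345, 1 segment(s) drawn
Segments drawn: 1

Answer: 1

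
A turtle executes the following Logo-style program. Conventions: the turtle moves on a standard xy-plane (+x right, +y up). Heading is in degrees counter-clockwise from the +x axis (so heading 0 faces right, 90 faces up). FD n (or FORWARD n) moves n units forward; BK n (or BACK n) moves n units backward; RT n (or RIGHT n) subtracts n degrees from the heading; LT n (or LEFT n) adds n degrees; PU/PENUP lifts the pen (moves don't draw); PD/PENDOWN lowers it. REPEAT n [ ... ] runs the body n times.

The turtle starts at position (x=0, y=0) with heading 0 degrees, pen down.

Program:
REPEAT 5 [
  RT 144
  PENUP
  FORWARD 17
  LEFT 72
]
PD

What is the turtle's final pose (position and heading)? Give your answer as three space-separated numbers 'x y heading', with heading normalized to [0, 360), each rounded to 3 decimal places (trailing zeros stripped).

Executing turtle program step by step:
Start: pos=(0,0), heading=0, pen down
REPEAT 5 [
  -- iteration 1/5 --
  RT 144: heading 0 -> 216
  PU: pen up
  FD 17: (0,0) -> (-13.753,-9.992) [heading=216, move]
  LT 72: heading 216 -> 288
  -- iteration 2/5 --
  RT 144: heading 288 -> 144
  PU: pen up
  FD 17: (-13.753,-9.992) -> (-27.507,0) [heading=144, move]
  LT 72: heading 144 -> 216
  -- iteration 3/5 --
  RT 144: heading 216 -> 72
  PU: pen up
  FD 17: (-27.507,0) -> (-22.253,16.168) [heading=72, move]
  LT 72: heading 72 -> 144
  -- iteration 4/5 --
  RT 144: heading 144 -> 0
  PU: pen up
  FD 17: (-22.253,16.168) -> (-5.253,16.168) [heading=0, move]
  LT 72: heading 0 -> 72
  -- iteration 5/5 --
  RT 144: heading 72 -> 288
  PU: pen up
  FD 17: (-5.253,16.168) -> (0,0) [heading=288, move]
  LT 72: heading 288 -> 0
]
PD: pen down
Final: pos=(0,0), heading=0, 0 segment(s) drawn

Answer: 0 0 0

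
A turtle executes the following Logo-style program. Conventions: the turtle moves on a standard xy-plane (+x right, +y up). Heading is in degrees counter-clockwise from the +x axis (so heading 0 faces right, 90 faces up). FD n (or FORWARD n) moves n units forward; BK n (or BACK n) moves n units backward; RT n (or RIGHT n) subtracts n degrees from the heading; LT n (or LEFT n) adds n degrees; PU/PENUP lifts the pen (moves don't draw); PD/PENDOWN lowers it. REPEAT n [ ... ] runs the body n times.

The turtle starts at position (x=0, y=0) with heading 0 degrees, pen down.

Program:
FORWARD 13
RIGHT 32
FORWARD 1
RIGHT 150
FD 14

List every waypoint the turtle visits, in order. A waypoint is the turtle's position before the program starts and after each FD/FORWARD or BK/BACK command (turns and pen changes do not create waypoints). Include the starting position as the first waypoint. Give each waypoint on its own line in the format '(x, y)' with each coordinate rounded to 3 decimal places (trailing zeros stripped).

Executing turtle program step by step:
Start: pos=(0,0), heading=0, pen down
FD 13: (0,0) -> (13,0) [heading=0, draw]
RT 32: heading 0 -> 328
FD 1: (13,0) -> (13.848,-0.53) [heading=328, draw]
RT 150: heading 328 -> 178
FD 14: (13.848,-0.53) -> (-0.143,-0.041) [heading=178, draw]
Final: pos=(-0.143,-0.041), heading=178, 3 segment(s) drawn
Waypoints (4 total):
(0, 0)
(13, 0)
(13.848, -0.53)
(-0.143, -0.041)

Answer: (0, 0)
(13, 0)
(13.848, -0.53)
(-0.143, -0.041)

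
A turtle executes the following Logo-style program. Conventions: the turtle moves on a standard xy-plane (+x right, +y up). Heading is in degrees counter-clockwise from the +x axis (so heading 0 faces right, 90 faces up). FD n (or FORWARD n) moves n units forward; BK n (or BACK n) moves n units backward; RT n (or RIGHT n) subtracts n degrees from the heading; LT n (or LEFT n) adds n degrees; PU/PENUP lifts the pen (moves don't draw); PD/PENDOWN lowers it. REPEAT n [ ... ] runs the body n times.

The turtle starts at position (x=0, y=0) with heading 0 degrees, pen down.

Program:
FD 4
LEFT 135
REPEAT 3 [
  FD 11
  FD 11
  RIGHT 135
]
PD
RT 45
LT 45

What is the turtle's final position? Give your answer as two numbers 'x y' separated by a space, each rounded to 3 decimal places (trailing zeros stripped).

Answer: -5.113 0

Derivation:
Executing turtle program step by step:
Start: pos=(0,0), heading=0, pen down
FD 4: (0,0) -> (4,0) [heading=0, draw]
LT 135: heading 0 -> 135
REPEAT 3 [
  -- iteration 1/3 --
  FD 11: (4,0) -> (-3.778,7.778) [heading=135, draw]
  FD 11: (-3.778,7.778) -> (-11.556,15.556) [heading=135, draw]
  RT 135: heading 135 -> 0
  -- iteration 2/3 --
  FD 11: (-11.556,15.556) -> (-0.556,15.556) [heading=0, draw]
  FD 11: (-0.556,15.556) -> (10.444,15.556) [heading=0, draw]
  RT 135: heading 0 -> 225
  -- iteration 3/3 --
  FD 11: (10.444,15.556) -> (2.665,7.778) [heading=225, draw]
  FD 11: (2.665,7.778) -> (-5.113,0) [heading=225, draw]
  RT 135: heading 225 -> 90
]
PD: pen down
RT 45: heading 90 -> 45
LT 45: heading 45 -> 90
Final: pos=(-5.113,0), heading=90, 7 segment(s) drawn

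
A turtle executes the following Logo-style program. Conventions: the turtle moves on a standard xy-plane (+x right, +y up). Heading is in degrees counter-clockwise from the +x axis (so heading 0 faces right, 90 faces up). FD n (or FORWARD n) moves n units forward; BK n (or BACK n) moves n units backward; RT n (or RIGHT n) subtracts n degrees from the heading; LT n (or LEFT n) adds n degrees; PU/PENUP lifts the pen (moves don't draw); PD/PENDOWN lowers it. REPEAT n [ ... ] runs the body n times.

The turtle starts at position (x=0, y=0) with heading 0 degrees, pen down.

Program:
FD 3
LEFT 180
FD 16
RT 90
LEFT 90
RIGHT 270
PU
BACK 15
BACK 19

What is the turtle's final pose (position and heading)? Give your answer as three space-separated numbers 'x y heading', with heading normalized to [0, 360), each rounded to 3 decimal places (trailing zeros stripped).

Executing turtle program step by step:
Start: pos=(0,0), heading=0, pen down
FD 3: (0,0) -> (3,0) [heading=0, draw]
LT 180: heading 0 -> 180
FD 16: (3,0) -> (-13,0) [heading=180, draw]
RT 90: heading 180 -> 90
LT 90: heading 90 -> 180
RT 270: heading 180 -> 270
PU: pen up
BK 15: (-13,0) -> (-13,15) [heading=270, move]
BK 19: (-13,15) -> (-13,34) [heading=270, move]
Final: pos=(-13,34), heading=270, 2 segment(s) drawn

Answer: -13 34 270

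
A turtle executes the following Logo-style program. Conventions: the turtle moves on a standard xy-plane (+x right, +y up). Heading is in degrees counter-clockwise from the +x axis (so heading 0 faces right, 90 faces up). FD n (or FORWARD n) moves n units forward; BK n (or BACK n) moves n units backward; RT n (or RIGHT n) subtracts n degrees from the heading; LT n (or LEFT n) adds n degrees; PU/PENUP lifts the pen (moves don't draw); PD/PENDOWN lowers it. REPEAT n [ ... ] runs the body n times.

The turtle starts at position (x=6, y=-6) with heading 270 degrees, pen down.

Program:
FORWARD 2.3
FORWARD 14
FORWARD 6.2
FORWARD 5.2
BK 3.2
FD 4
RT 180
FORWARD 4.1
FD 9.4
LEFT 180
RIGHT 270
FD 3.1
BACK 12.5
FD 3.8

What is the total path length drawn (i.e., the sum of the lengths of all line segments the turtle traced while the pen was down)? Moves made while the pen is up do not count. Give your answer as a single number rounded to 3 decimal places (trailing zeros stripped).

Answer: 67.8

Derivation:
Executing turtle program step by step:
Start: pos=(6,-6), heading=270, pen down
FD 2.3: (6,-6) -> (6,-8.3) [heading=270, draw]
FD 14: (6,-8.3) -> (6,-22.3) [heading=270, draw]
FD 6.2: (6,-22.3) -> (6,-28.5) [heading=270, draw]
FD 5.2: (6,-28.5) -> (6,-33.7) [heading=270, draw]
BK 3.2: (6,-33.7) -> (6,-30.5) [heading=270, draw]
FD 4: (6,-30.5) -> (6,-34.5) [heading=270, draw]
RT 180: heading 270 -> 90
FD 4.1: (6,-34.5) -> (6,-30.4) [heading=90, draw]
FD 9.4: (6,-30.4) -> (6,-21) [heading=90, draw]
LT 180: heading 90 -> 270
RT 270: heading 270 -> 0
FD 3.1: (6,-21) -> (9.1,-21) [heading=0, draw]
BK 12.5: (9.1,-21) -> (-3.4,-21) [heading=0, draw]
FD 3.8: (-3.4,-21) -> (0.4,-21) [heading=0, draw]
Final: pos=(0.4,-21), heading=0, 11 segment(s) drawn

Segment lengths:
  seg 1: (6,-6) -> (6,-8.3), length = 2.3
  seg 2: (6,-8.3) -> (6,-22.3), length = 14
  seg 3: (6,-22.3) -> (6,-28.5), length = 6.2
  seg 4: (6,-28.5) -> (6,-33.7), length = 5.2
  seg 5: (6,-33.7) -> (6,-30.5), length = 3.2
  seg 6: (6,-30.5) -> (6,-34.5), length = 4
  seg 7: (6,-34.5) -> (6,-30.4), length = 4.1
  seg 8: (6,-30.4) -> (6,-21), length = 9.4
  seg 9: (6,-21) -> (9.1,-21), length = 3.1
  seg 10: (9.1,-21) -> (-3.4,-21), length = 12.5
  seg 11: (-3.4,-21) -> (0.4,-21), length = 3.8
Total = 67.8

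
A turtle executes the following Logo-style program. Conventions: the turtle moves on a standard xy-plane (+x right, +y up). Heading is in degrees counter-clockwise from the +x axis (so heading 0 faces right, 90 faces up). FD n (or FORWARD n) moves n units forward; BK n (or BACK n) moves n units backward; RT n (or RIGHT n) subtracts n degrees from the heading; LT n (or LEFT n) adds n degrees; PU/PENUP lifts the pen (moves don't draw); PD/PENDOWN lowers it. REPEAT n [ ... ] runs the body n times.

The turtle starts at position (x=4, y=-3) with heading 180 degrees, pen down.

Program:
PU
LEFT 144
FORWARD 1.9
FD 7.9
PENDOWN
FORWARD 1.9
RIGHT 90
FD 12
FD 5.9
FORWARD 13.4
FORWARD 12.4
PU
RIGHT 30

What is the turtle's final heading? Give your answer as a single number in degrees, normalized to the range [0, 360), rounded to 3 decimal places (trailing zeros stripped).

Executing turtle program step by step:
Start: pos=(4,-3), heading=180, pen down
PU: pen up
LT 144: heading 180 -> 324
FD 1.9: (4,-3) -> (5.537,-4.117) [heading=324, move]
FD 7.9: (5.537,-4.117) -> (11.928,-8.76) [heading=324, move]
PD: pen down
FD 1.9: (11.928,-8.76) -> (13.465,-9.877) [heading=324, draw]
RT 90: heading 324 -> 234
FD 12: (13.465,-9.877) -> (6.412,-19.585) [heading=234, draw]
FD 5.9: (6.412,-19.585) -> (2.944,-24.358) [heading=234, draw]
FD 13.4: (2.944,-24.358) -> (-4.932,-35.199) [heading=234, draw]
FD 12.4: (-4.932,-35.199) -> (-12.221,-45.231) [heading=234, draw]
PU: pen up
RT 30: heading 234 -> 204
Final: pos=(-12.221,-45.231), heading=204, 5 segment(s) drawn

Answer: 204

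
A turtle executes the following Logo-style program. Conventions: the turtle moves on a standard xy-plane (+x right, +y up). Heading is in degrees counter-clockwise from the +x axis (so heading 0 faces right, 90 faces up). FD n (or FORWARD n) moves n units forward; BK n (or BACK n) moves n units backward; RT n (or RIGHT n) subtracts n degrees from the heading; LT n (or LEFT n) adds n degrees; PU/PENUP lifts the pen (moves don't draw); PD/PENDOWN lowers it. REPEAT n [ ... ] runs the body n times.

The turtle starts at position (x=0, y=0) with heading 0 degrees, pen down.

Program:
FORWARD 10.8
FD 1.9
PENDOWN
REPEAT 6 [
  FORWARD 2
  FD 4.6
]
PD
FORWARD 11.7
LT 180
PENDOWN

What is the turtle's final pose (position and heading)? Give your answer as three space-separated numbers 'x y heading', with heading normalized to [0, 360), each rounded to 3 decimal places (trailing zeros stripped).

Executing turtle program step by step:
Start: pos=(0,0), heading=0, pen down
FD 10.8: (0,0) -> (10.8,0) [heading=0, draw]
FD 1.9: (10.8,0) -> (12.7,0) [heading=0, draw]
PD: pen down
REPEAT 6 [
  -- iteration 1/6 --
  FD 2: (12.7,0) -> (14.7,0) [heading=0, draw]
  FD 4.6: (14.7,0) -> (19.3,0) [heading=0, draw]
  -- iteration 2/6 --
  FD 2: (19.3,0) -> (21.3,0) [heading=0, draw]
  FD 4.6: (21.3,0) -> (25.9,0) [heading=0, draw]
  -- iteration 3/6 --
  FD 2: (25.9,0) -> (27.9,0) [heading=0, draw]
  FD 4.6: (27.9,0) -> (32.5,0) [heading=0, draw]
  -- iteration 4/6 --
  FD 2: (32.5,0) -> (34.5,0) [heading=0, draw]
  FD 4.6: (34.5,0) -> (39.1,0) [heading=0, draw]
  -- iteration 5/6 --
  FD 2: (39.1,0) -> (41.1,0) [heading=0, draw]
  FD 4.6: (41.1,0) -> (45.7,0) [heading=0, draw]
  -- iteration 6/6 --
  FD 2: (45.7,0) -> (47.7,0) [heading=0, draw]
  FD 4.6: (47.7,0) -> (52.3,0) [heading=0, draw]
]
PD: pen down
FD 11.7: (52.3,0) -> (64,0) [heading=0, draw]
LT 180: heading 0 -> 180
PD: pen down
Final: pos=(64,0), heading=180, 15 segment(s) drawn

Answer: 64 0 180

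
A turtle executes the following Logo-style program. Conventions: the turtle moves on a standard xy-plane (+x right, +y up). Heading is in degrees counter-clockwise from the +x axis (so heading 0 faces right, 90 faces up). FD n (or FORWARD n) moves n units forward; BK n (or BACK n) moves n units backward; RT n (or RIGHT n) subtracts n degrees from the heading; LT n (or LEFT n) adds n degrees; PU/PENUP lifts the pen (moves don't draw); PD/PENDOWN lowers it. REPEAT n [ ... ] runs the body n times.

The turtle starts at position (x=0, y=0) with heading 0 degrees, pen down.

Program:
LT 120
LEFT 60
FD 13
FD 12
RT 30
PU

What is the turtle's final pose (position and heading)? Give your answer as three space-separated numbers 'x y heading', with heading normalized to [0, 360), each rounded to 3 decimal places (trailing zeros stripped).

Answer: -25 0 150

Derivation:
Executing turtle program step by step:
Start: pos=(0,0), heading=0, pen down
LT 120: heading 0 -> 120
LT 60: heading 120 -> 180
FD 13: (0,0) -> (-13,0) [heading=180, draw]
FD 12: (-13,0) -> (-25,0) [heading=180, draw]
RT 30: heading 180 -> 150
PU: pen up
Final: pos=(-25,0), heading=150, 2 segment(s) drawn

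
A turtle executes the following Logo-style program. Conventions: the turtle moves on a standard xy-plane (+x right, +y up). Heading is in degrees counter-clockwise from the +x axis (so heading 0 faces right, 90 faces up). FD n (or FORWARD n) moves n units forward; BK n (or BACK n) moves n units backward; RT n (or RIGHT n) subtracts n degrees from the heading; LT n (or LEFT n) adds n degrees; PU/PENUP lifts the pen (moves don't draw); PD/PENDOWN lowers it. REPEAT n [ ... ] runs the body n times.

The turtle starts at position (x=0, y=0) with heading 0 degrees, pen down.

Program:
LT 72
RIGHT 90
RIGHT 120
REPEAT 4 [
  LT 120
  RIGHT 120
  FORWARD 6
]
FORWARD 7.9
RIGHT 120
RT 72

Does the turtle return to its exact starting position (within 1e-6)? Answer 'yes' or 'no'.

Executing turtle program step by step:
Start: pos=(0,0), heading=0, pen down
LT 72: heading 0 -> 72
RT 90: heading 72 -> 342
RT 120: heading 342 -> 222
REPEAT 4 [
  -- iteration 1/4 --
  LT 120: heading 222 -> 342
  RT 120: heading 342 -> 222
  FD 6: (0,0) -> (-4.459,-4.015) [heading=222, draw]
  -- iteration 2/4 --
  LT 120: heading 222 -> 342
  RT 120: heading 342 -> 222
  FD 6: (-4.459,-4.015) -> (-8.918,-8.03) [heading=222, draw]
  -- iteration 3/4 --
  LT 120: heading 222 -> 342
  RT 120: heading 342 -> 222
  FD 6: (-8.918,-8.03) -> (-13.377,-12.044) [heading=222, draw]
  -- iteration 4/4 --
  LT 120: heading 222 -> 342
  RT 120: heading 342 -> 222
  FD 6: (-13.377,-12.044) -> (-17.835,-16.059) [heading=222, draw]
]
FD 7.9: (-17.835,-16.059) -> (-23.706,-21.345) [heading=222, draw]
RT 120: heading 222 -> 102
RT 72: heading 102 -> 30
Final: pos=(-23.706,-21.345), heading=30, 5 segment(s) drawn

Start position: (0, 0)
Final position: (-23.706, -21.345)
Distance = 31.9; >= 1e-6 -> NOT closed

Answer: no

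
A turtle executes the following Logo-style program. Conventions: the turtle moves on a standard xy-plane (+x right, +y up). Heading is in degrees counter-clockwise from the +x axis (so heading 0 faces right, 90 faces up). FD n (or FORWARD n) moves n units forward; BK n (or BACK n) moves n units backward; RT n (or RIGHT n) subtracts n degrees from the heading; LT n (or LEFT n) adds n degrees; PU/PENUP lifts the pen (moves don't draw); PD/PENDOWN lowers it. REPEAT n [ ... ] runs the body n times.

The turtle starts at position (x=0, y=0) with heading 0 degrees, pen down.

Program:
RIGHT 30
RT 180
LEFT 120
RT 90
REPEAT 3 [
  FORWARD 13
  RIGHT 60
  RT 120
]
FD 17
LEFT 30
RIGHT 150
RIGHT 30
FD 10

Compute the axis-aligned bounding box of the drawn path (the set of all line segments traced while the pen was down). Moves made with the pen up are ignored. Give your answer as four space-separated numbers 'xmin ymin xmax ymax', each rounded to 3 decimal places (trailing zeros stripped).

Executing turtle program step by step:
Start: pos=(0,0), heading=0, pen down
RT 30: heading 0 -> 330
RT 180: heading 330 -> 150
LT 120: heading 150 -> 270
RT 90: heading 270 -> 180
REPEAT 3 [
  -- iteration 1/3 --
  FD 13: (0,0) -> (-13,0) [heading=180, draw]
  RT 60: heading 180 -> 120
  RT 120: heading 120 -> 0
  -- iteration 2/3 --
  FD 13: (-13,0) -> (0,0) [heading=0, draw]
  RT 60: heading 0 -> 300
  RT 120: heading 300 -> 180
  -- iteration 3/3 --
  FD 13: (0,0) -> (-13,0) [heading=180, draw]
  RT 60: heading 180 -> 120
  RT 120: heading 120 -> 0
]
FD 17: (-13,0) -> (4,0) [heading=0, draw]
LT 30: heading 0 -> 30
RT 150: heading 30 -> 240
RT 30: heading 240 -> 210
FD 10: (4,0) -> (-4.66,-5) [heading=210, draw]
Final: pos=(-4.66,-5), heading=210, 5 segment(s) drawn

Segment endpoints: x in {-13, -4.66, 0, 4}, y in {-5, 0, 0, 0, 0, 0}
xmin=-13, ymin=-5, xmax=4, ymax=0

Answer: -13 -5 4 0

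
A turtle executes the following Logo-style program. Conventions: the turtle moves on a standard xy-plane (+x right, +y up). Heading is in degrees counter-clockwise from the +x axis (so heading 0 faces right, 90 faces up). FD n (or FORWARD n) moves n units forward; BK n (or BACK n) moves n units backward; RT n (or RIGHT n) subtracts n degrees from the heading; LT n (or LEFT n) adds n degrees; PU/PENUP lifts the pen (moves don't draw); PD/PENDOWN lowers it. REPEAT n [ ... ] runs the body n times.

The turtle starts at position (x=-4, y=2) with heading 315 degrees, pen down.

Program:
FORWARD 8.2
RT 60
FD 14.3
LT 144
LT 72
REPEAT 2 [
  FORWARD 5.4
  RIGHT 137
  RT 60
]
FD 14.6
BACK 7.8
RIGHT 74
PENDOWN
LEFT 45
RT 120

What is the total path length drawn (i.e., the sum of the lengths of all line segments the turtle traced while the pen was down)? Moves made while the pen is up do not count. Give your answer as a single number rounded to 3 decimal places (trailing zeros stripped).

Answer: 55.7

Derivation:
Executing turtle program step by step:
Start: pos=(-4,2), heading=315, pen down
FD 8.2: (-4,2) -> (1.798,-3.798) [heading=315, draw]
RT 60: heading 315 -> 255
FD 14.3: (1.798,-3.798) -> (-1.903,-17.611) [heading=255, draw]
LT 144: heading 255 -> 39
LT 72: heading 39 -> 111
REPEAT 2 [
  -- iteration 1/2 --
  FD 5.4: (-1.903,-17.611) -> (-3.838,-12.57) [heading=111, draw]
  RT 137: heading 111 -> 334
  RT 60: heading 334 -> 274
  -- iteration 2/2 --
  FD 5.4: (-3.838,-12.57) -> (-3.461,-17.957) [heading=274, draw]
  RT 137: heading 274 -> 137
  RT 60: heading 137 -> 77
]
FD 14.6: (-3.461,-17.957) -> (-0.177,-3.731) [heading=77, draw]
BK 7.8: (-0.177,-3.731) -> (-1.932,-11.331) [heading=77, draw]
RT 74: heading 77 -> 3
PD: pen down
LT 45: heading 3 -> 48
RT 120: heading 48 -> 288
Final: pos=(-1.932,-11.331), heading=288, 6 segment(s) drawn

Segment lengths:
  seg 1: (-4,2) -> (1.798,-3.798), length = 8.2
  seg 2: (1.798,-3.798) -> (-1.903,-17.611), length = 14.3
  seg 3: (-1.903,-17.611) -> (-3.838,-12.57), length = 5.4
  seg 4: (-3.838,-12.57) -> (-3.461,-17.957), length = 5.4
  seg 5: (-3.461,-17.957) -> (-0.177,-3.731), length = 14.6
  seg 6: (-0.177,-3.731) -> (-1.932,-11.331), length = 7.8
Total = 55.7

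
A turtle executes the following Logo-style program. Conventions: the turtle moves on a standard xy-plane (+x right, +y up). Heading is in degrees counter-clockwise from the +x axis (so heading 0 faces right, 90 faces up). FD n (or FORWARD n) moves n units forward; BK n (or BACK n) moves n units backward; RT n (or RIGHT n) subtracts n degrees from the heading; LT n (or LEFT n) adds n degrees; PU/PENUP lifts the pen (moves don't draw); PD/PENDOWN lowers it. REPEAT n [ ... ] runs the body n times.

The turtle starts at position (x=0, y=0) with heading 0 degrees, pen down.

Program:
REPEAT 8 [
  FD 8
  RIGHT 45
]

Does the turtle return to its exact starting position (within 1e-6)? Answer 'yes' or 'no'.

Executing turtle program step by step:
Start: pos=(0,0), heading=0, pen down
REPEAT 8 [
  -- iteration 1/8 --
  FD 8: (0,0) -> (8,0) [heading=0, draw]
  RT 45: heading 0 -> 315
  -- iteration 2/8 --
  FD 8: (8,0) -> (13.657,-5.657) [heading=315, draw]
  RT 45: heading 315 -> 270
  -- iteration 3/8 --
  FD 8: (13.657,-5.657) -> (13.657,-13.657) [heading=270, draw]
  RT 45: heading 270 -> 225
  -- iteration 4/8 --
  FD 8: (13.657,-13.657) -> (8,-19.314) [heading=225, draw]
  RT 45: heading 225 -> 180
  -- iteration 5/8 --
  FD 8: (8,-19.314) -> (0,-19.314) [heading=180, draw]
  RT 45: heading 180 -> 135
  -- iteration 6/8 --
  FD 8: (0,-19.314) -> (-5.657,-13.657) [heading=135, draw]
  RT 45: heading 135 -> 90
  -- iteration 7/8 --
  FD 8: (-5.657,-13.657) -> (-5.657,-5.657) [heading=90, draw]
  RT 45: heading 90 -> 45
  -- iteration 8/8 --
  FD 8: (-5.657,-5.657) -> (0,0) [heading=45, draw]
  RT 45: heading 45 -> 0
]
Final: pos=(0,0), heading=0, 8 segment(s) drawn

Start position: (0, 0)
Final position: (0, 0)
Distance = 0; < 1e-6 -> CLOSED

Answer: yes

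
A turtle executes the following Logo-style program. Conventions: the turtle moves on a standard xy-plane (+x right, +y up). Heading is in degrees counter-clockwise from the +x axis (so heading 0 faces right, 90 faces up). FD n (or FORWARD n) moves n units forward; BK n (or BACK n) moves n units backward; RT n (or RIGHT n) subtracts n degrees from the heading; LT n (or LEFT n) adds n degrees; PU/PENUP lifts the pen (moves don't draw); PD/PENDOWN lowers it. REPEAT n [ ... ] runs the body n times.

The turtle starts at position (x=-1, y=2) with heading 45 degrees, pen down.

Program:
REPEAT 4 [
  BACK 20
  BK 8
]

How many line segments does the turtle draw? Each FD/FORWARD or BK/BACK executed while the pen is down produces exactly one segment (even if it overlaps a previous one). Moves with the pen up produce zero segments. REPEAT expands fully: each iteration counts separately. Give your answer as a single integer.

Executing turtle program step by step:
Start: pos=(-1,2), heading=45, pen down
REPEAT 4 [
  -- iteration 1/4 --
  BK 20: (-1,2) -> (-15.142,-12.142) [heading=45, draw]
  BK 8: (-15.142,-12.142) -> (-20.799,-17.799) [heading=45, draw]
  -- iteration 2/4 --
  BK 20: (-20.799,-17.799) -> (-34.941,-31.941) [heading=45, draw]
  BK 8: (-34.941,-31.941) -> (-40.598,-37.598) [heading=45, draw]
  -- iteration 3/4 --
  BK 20: (-40.598,-37.598) -> (-54.74,-51.74) [heading=45, draw]
  BK 8: (-54.74,-51.74) -> (-60.397,-57.397) [heading=45, draw]
  -- iteration 4/4 --
  BK 20: (-60.397,-57.397) -> (-74.539,-71.539) [heading=45, draw]
  BK 8: (-74.539,-71.539) -> (-80.196,-77.196) [heading=45, draw]
]
Final: pos=(-80.196,-77.196), heading=45, 8 segment(s) drawn
Segments drawn: 8

Answer: 8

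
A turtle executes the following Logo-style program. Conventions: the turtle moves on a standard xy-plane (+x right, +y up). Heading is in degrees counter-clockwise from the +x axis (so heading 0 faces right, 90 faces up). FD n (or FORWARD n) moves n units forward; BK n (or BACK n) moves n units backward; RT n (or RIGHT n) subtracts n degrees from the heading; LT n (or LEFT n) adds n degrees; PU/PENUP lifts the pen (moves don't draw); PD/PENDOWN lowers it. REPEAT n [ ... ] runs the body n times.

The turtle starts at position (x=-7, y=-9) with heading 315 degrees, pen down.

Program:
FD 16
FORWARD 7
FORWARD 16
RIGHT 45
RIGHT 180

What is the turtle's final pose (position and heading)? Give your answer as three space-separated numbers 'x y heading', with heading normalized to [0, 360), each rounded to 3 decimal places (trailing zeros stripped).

Executing turtle program step by step:
Start: pos=(-7,-9), heading=315, pen down
FD 16: (-7,-9) -> (4.314,-20.314) [heading=315, draw]
FD 7: (4.314,-20.314) -> (9.263,-25.263) [heading=315, draw]
FD 16: (9.263,-25.263) -> (20.577,-36.577) [heading=315, draw]
RT 45: heading 315 -> 270
RT 180: heading 270 -> 90
Final: pos=(20.577,-36.577), heading=90, 3 segment(s) drawn

Answer: 20.577 -36.577 90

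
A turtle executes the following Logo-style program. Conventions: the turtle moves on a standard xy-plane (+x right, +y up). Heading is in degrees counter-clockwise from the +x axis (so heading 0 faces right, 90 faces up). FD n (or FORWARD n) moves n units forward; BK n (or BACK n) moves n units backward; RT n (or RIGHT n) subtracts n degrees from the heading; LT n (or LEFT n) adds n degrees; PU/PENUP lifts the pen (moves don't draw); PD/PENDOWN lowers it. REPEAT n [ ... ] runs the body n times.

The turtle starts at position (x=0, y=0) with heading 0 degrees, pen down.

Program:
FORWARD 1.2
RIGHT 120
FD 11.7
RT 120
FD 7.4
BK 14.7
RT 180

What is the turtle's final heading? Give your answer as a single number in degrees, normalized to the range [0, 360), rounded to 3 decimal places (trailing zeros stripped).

Answer: 300

Derivation:
Executing turtle program step by step:
Start: pos=(0,0), heading=0, pen down
FD 1.2: (0,0) -> (1.2,0) [heading=0, draw]
RT 120: heading 0 -> 240
FD 11.7: (1.2,0) -> (-4.65,-10.132) [heading=240, draw]
RT 120: heading 240 -> 120
FD 7.4: (-4.65,-10.132) -> (-8.35,-3.724) [heading=120, draw]
BK 14.7: (-8.35,-3.724) -> (-1,-16.454) [heading=120, draw]
RT 180: heading 120 -> 300
Final: pos=(-1,-16.454), heading=300, 4 segment(s) drawn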